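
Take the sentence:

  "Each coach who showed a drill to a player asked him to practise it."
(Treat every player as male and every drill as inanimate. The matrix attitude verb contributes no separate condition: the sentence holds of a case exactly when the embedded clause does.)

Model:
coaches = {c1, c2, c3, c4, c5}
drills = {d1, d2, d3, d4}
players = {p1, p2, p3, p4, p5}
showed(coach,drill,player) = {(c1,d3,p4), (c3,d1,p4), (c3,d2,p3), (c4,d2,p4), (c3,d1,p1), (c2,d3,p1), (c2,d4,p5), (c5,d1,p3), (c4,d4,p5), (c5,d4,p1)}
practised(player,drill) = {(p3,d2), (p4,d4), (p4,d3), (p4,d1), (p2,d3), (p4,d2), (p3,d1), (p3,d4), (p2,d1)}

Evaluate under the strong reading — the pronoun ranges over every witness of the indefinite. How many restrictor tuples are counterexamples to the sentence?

5

"him" takes "a player" as antecedent and "it" takes "a drill"; both are donkey pronouns co-varying with the restrictor.
Strong reading: for every (c,d,p) with showed(c,d,p), practised(p,d).
Restrictor triples: (c1,d3,p4)→practised(p4,d3) ✓  (c2,d3,p1)→practised(p1,d3) ✗  (c2,d4,p5)→practised(p5,d4) ✗  (c3,d1,p1)→practised(p1,d1) ✗  (c3,d1,p4)→practised(p4,d1) ✓  (c3,d2,p3)→practised(p3,d2) ✓  (c4,d2,p4)→practised(p4,d2) ✓  (c4,d4,p5)→practised(p5,d4) ✗  (c5,d1,p3)→practised(p3,d1) ✓  (c5,d4,p1)→practised(p1,d4) ✗
Counterexamples (restrictor triples failing the scope): 5.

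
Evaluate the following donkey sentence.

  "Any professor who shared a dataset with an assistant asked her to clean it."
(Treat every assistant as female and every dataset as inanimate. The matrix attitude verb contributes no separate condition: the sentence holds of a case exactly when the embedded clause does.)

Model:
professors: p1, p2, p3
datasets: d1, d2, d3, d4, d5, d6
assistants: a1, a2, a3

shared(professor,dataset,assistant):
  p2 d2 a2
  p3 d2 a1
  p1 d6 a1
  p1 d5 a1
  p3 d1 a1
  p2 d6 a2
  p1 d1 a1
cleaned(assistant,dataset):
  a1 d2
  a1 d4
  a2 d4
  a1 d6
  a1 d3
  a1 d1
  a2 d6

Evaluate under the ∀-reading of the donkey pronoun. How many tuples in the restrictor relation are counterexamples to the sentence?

2

"her" takes "an assistant" as antecedent and "it" takes "a dataset"; both are donkey pronouns co-varying with the restrictor.
Strong reading: for every (p,d,a) with shared(p,d,a), cleaned(a,d).
Restrictor triples: (p1,d1,a1)→cleaned(a1,d1) ✓  (p1,d5,a1)→cleaned(a1,d5) ✗  (p1,d6,a1)→cleaned(a1,d6) ✓  (p2,d2,a2)→cleaned(a2,d2) ✗  (p2,d6,a2)→cleaned(a2,d6) ✓  (p3,d1,a1)→cleaned(a1,d1) ✓  (p3,d2,a1)→cleaned(a1,d2) ✓
Counterexamples (restrictor triples failing the scope): 2.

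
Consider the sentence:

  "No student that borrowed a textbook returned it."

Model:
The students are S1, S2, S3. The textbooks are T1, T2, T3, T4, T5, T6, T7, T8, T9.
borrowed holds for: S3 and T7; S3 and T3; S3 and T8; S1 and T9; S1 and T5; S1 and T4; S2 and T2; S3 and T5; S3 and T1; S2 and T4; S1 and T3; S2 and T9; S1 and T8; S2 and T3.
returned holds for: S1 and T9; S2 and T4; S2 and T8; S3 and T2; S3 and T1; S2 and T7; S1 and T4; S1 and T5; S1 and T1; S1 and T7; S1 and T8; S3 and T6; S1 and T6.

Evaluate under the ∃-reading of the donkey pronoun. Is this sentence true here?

"it" takes "a textbook" as antecedent — a donkey pronoun bound across the clause boundary.
Truth condition: for no (s,t) with borrowed(s,t) does returned(s,t) hold.
Restrictor pairs — does the scope hold? (S1,T3):fails  (S1,T4):holds  (S1,T5):holds  (S1,T8):holds  (S1,T9):holds  (S2,T2):fails  (S2,T3):fails  (S2,T4):holds  (S2,T9):fails  (S3,T1):holds  (S3,T3):fails  (S3,T5):fails  (S3,T7):fails  (S3,T8):fails
Scope holds for 6 pair(s), so the sentence is false.

False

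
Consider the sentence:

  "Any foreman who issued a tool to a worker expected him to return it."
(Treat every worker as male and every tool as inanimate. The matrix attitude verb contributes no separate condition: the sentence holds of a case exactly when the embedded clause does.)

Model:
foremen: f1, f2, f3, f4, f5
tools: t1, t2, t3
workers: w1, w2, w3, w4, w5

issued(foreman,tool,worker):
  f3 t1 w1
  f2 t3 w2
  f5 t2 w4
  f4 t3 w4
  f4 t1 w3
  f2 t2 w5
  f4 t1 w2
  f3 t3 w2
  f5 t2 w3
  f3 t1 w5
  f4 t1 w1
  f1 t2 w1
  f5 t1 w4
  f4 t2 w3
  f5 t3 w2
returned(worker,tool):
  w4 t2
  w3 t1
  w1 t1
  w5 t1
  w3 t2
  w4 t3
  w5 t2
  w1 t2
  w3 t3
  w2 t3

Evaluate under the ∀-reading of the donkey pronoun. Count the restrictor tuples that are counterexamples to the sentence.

2

"him" takes "a worker" as antecedent and "it" takes "a tool"; both are donkey pronouns co-varying with the restrictor.
Strong reading: for every (f,t,w) with issued(f,t,w), returned(w,t).
Restrictor triples: (f1,t2,w1)→returned(w1,t2) ✓  (f2,t2,w5)→returned(w5,t2) ✓  (f2,t3,w2)→returned(w2,t3) ✓  (f3,t1,w1)→returned(w1,t1) ✓  (f3,t1,w5)→returned(w5,t1) ✓  (f3,t3,w2)→returned(w2,t3) ✓  (f4,t1,w1)→returned(w1,t1) ✓  (f4,t1,w2)→returned(w2,t1) ✗  (f4,t1,w3)→returned(w3,t1) ✓  (f4,t2,w3)→returned(w3,t2) ✓  (f4,t3,w4)→returned(w4,t3) ✓  (f5,t1,w4)→returned(w4,t1) ✗  (f5,t2,w3)→returned(w3,t2) ✓  (f5,t2,w4)→returned(w4,t2) ✓  (f5,t3,w2)→returned(w2,t3) ✓
Counterexamples (restrictor triples failing the scope): 2.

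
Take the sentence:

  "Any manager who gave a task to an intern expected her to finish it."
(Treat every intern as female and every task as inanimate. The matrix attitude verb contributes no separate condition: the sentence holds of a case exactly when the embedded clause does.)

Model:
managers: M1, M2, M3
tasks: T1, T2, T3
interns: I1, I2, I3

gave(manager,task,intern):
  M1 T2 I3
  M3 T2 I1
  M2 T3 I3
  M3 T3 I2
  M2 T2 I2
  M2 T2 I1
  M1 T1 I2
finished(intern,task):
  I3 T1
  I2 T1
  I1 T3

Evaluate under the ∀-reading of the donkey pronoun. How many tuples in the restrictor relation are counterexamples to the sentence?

6

"her" takes "an intern" as antecedent and "it" takes "a task"; both are donkey pronouns co-varying with the restrictor.
Strong reading: for every (m,t,i) with gave(m,t,i), finished(i,t).
Restrictor triples: (M1,T1,I2)→finished(I2,T1) ✓  (M1,T2,I3)→finished(I3,T2) ✗  (M2,T2,I1)→finished(I1,T2) ✗  (M2,T2,I2)→finished(I2,T2) ✗  (M2,T3,I3)→finished(I3,T3) ✗  (M3,T2,I1)→finished(I1,T2) ✗  (M3,T3,I2)→finished(I2,T3) ✗
Counterexamples (restrictor triples failing the scope): 6.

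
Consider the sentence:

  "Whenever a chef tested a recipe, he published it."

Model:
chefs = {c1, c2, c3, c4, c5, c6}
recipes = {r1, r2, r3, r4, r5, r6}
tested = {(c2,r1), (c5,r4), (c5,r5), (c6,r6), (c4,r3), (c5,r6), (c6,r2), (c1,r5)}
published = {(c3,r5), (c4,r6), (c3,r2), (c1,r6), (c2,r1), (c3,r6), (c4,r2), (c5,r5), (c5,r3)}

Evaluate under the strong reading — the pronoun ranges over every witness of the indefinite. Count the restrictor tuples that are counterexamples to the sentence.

6

"it" takes "a recipe" as antecedent — a donkey pronoun bound across the clause boundary.
Strong reading: for every (c,r) with tested(c,r), published(c,r).
Restrictor pairs: (c1,r5) ✗  (c2,r1) ✓  (c4,r3) ✗  (c5,r4) ✗  (c5,r5) ✓  (c5,r6) ✗  (c6,r2) ✗  (c6,r6) ✗
Counterexamples (restrictor pairs failing the scope): 6.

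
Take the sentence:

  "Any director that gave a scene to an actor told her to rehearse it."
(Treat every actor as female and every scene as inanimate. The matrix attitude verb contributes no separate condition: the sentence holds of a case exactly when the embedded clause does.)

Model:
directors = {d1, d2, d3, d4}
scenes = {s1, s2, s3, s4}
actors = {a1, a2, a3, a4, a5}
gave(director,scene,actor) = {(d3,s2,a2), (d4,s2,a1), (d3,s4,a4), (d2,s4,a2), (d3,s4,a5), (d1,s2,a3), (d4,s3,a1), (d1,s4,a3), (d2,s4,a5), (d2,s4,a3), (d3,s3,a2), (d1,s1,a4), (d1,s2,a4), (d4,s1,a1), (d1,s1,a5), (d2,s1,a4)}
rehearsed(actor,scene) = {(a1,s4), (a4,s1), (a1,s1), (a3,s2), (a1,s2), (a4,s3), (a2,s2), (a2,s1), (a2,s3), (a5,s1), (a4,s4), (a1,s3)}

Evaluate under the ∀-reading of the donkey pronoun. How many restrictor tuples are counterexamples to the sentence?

6

"her" takes "an actor" as antecedent and "it" takes "a scene"; both are donkey pronouns co-varying with the restrictor.
Strong reading: for every (d,s,a) with gave(d,s,a), rehearsed(a,s).
Restrictor triples: (d1,s1,a4)→rehearsed(a4,s1) ✓  (d1,s1,a5)→rehearsed(a5,s1) ✓  (d1,s2,a3)→rehearsed(a3,s2) ✓  (d1,s2,a4)→rehearsed(a4,s2) ✗  (d1,s4,a3)→rehearsed(a3,s4) ✗  (d2,s1,a4)→rehearsed(a4,s1) ✓  (d2,s4,a2)→rehearsed(a2,s4) ✗  (d2,s4,a3)→rehearsed(a3,s4) ✗  (d2,s4,a5)→rehearsed(a5,s4) ✗  (d3,s2,a2)→rehearsed(a2,s2) ✓  (d3,s3,a2)→rehearsed(a2,s3) ✓  (d3,s4,a4)→rehearsed(a4,s4) ✓  (d3,s4,a5)→rehearsed(a5,s4) ✗  (d4,s1,a1)→rehearsed(a1,s1) ✓  (d4,s2,a1)→rehearsed(a1,s2) ✓  (d4,s3,a1)→rehearsed(a1,s3) ✓
Counterexamples (restrictor triples failing the scope): 6.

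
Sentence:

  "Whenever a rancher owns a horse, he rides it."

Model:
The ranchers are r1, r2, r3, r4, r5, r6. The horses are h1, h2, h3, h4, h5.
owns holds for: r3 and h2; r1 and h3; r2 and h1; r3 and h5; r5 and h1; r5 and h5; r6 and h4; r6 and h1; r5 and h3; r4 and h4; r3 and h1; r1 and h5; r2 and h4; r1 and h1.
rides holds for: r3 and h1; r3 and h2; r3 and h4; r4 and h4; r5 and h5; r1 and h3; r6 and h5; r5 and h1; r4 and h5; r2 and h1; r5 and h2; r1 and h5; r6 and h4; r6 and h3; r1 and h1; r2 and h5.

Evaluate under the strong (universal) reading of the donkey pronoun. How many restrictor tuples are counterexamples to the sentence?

4

"it" takes "a horse" as antecedent — a donkey pronoun bound across the clause boundary.
Strong reading: for every (r,h) with owns(r,h), rides(r,h).
Restrictor pairs: (r1,h1) ✓  (r1,h3) ✓  (r1,h5) ✓  (r2,h1) ✓  (r2,h4) ✗  (r3,h1) ✓  (r3,h2) ✓  (r3,h5) ✗  (r4,h4) ✓  (r5,h1) ✓  (r5,h3) ✗  (r5,h5) ✓  (r6,h1) ✗  (r6,h4) ✓
Counterexamples (restrictor pairs failing the scope): 4.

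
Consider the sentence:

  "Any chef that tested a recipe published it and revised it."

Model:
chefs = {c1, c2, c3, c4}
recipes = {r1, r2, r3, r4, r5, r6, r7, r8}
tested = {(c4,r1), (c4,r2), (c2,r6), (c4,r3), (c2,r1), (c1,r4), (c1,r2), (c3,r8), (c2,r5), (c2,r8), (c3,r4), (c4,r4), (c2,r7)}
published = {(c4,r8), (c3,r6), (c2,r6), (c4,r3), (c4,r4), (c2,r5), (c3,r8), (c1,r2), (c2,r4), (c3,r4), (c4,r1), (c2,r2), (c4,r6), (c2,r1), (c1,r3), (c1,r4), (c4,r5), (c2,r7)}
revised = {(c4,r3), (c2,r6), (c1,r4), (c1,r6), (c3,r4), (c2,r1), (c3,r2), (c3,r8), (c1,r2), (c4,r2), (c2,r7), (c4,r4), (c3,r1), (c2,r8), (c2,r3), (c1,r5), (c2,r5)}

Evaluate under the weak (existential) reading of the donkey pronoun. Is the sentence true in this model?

"it" takes "a recipe" as antecedent — a donkey pronoun bound across the clause boundary.
Weak reading: every chef c with some tested-recipe has at least one tested-recipe r such that published(c,r) ∧ revised(c,r).
Per chef: c1:✓  c2:✓  c3:✓  c4:✓
Every chef in the restrictor has a witness.

True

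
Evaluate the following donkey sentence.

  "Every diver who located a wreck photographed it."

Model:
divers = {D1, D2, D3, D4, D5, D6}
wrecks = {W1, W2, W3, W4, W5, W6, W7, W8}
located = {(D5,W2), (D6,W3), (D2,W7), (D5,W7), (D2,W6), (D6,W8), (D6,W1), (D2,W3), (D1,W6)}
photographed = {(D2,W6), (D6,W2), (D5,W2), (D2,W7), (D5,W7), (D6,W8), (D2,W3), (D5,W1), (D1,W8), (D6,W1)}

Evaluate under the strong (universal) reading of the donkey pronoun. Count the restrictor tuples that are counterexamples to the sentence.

"it" takes "a wreck" as antecedent — a donkey pronoun bound across the clause boundary.
Strong reading: for every (d,w) with located(d,w), photographed(d,w).
Restrictor pairs: (D1,W6) ✗  (D2,W3) ✓  (D2,W6) ✓  (D2,W7) ✓  (D5,W2) ✓  (D5,W7) ✓  (D6,W1) ✓  (D6,W3) ✗  (D6,W8) ✓
Counterexamples (restrictor pairs failing the scope): 2.

2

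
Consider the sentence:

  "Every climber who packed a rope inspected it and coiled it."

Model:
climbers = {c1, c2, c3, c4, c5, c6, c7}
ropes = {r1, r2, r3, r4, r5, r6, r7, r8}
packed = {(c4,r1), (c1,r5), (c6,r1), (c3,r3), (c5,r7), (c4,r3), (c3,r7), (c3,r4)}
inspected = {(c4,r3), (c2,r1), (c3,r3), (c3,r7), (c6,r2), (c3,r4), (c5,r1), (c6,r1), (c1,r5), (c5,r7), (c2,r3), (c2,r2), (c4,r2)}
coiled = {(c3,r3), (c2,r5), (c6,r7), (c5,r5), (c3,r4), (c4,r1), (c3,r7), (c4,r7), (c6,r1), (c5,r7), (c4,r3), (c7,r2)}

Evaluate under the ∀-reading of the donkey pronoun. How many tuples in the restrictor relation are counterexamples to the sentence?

"it" takes "a rope" as antecedent — a donkey pronoun bound across the clause boundary.
Strong reading: for every (c,r) with packed(c,r), inspected(c,r) ∧ coiled(c,r).
Restrictor pairs: (c1,r5) ✗  (c3,r3) ✓  (c3,r4) ✓  (c3,r7) ✓  (c4,r1) ✗  (c4,r3) ✓  (c5,r7) ✓  (c6,r1) ✓
Counterexamples (restrictor pairs failing the scope): 2.

2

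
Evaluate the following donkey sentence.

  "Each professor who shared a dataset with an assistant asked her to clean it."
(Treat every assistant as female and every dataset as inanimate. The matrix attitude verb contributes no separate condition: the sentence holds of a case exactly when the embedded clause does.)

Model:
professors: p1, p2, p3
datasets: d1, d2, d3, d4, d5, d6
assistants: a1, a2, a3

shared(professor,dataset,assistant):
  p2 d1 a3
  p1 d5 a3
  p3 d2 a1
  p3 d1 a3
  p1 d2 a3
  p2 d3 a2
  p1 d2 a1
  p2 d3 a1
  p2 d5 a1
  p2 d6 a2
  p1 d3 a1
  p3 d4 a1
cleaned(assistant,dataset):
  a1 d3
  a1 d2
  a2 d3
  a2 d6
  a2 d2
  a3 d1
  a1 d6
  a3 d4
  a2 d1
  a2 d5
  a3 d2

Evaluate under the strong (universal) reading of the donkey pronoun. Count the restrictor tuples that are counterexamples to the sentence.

3

"her" takes "an assistant" as antecedent and "it" takes "a dataset"; both are donkey pronouns co-varying with the restrictor.
Strong reading: for every (p,d,a) with shared(p,d,a), cleaned(a,d).
Restrictor triples: (p1,d2,a1)→cleaned(a1,d2) ✓  (p1,d2,a3)→cleaned(a3,d2) ✓  (p1,d3,a1)→cleaned(a1,d3) ✓  (p1,d5,a3)→cleaned(a3,d5) ✗  (p2,d1,a3)→cleaned(a3,d1) ✓  (p2,d3,a1)→cleaned(a1,d3) ✓  (p2,d3,a2)→cleaned(a2,d3) ✓  (p2,d5,a1)→cleaned(a1,d5) ✗  (p2,d6,a2)→cleaned(a2,d6) ✓  (p3,d1,a3)→cleaned(a3,d1) ✓  (p3,d2,a1)→cleaned(a1,d2) ✓  (p3,d4,a1)→cleaned(a1,d4) ✗
Counterexamples (restrictor triples failing the scope): 3.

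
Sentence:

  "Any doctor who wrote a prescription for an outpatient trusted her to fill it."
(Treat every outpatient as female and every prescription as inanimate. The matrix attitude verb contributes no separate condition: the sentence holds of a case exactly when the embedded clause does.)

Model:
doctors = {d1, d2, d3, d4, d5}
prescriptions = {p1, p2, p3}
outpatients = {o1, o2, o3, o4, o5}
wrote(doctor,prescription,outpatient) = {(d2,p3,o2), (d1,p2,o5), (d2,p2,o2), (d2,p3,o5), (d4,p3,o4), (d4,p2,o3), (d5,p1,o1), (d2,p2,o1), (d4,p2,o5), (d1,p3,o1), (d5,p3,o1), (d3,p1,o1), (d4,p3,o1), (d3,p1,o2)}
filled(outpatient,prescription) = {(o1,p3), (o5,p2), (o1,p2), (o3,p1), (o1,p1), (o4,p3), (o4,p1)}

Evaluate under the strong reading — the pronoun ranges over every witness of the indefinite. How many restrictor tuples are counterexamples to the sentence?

5

"her" takes "an outpatient" as antecedent and "it" takes "a prescription"; both are donkey pronouns co-varying with the restrictor.
Strong reading: for every (d,p,o) with wrote(d,p,o), filled(o,p).
Restrictor triples: (d1,p2,o5)→filled(o5,p2) ✓  (d1,p3,o1)→filled(o1,p3) ✓  (d2,p2,o1)→filled(o1,p2) ✓  (d2,p2,o2)→filled(o2,p2) ✗  (d2,p3,o2)→filled(o2,p3) ✗  (d2,p3,o5)→filled(o5,p3) ✗  (d3,p1,o1)→filled(o1,p1) ✓  (d3,p1,o2)→filled(o2,p1) ✗  (d4,p2,o3)→filled(o3,p2) ✗  (d4,p2,o5)→filled(o5,p2) ✓  (d4,p3,o1)→filled(o1,p3) ✓  (d4,p3,o4)→filled(o4,p3) ✓  (d5,p1,o1)→filled(o1,p1) ✓  (d5,p3,o1)→filled(o1,p3) ✓
Counterexamples (restrictor triples failing the scope): 5.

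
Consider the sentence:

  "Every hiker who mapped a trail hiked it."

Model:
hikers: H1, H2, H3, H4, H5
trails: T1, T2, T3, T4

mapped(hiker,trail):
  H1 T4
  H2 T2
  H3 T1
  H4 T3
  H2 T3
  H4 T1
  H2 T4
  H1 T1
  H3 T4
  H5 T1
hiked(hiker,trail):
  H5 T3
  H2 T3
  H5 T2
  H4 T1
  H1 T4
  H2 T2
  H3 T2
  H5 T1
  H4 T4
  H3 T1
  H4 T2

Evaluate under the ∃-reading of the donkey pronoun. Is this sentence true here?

True

"it" takes "a trail" as antecedent — a donkey pronoun bound across the clause boundary.
Weak reading: every hiker h with some mapped-trail has at least one mapped-trail t such that hiked(h,t).
Per hiker: H1:✓  H2:✓  H3:✓  H4:✓  H5:✓
Every hiker in the restrictor has a witness.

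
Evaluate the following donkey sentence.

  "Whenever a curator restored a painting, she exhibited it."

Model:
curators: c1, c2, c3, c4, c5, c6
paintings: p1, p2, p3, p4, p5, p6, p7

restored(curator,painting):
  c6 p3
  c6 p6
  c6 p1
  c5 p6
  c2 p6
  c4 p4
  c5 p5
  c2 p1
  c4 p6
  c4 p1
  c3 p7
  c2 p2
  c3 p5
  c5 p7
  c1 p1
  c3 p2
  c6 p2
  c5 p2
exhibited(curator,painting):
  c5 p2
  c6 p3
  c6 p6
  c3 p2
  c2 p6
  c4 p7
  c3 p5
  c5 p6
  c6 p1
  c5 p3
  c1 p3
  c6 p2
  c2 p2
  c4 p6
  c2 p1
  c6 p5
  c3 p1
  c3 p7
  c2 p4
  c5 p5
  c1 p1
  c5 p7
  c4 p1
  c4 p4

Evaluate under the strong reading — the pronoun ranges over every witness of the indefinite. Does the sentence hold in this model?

True

"it" takes "a painting" as antecedent — a donkey pronoun bound across the clause boundary.
Strong reading: for every (c,p) with restored(c,p), exhibited(c,p).
Restrictor pairs: (c1,p1) ✓  (c2,p1) ✓  (c2,p2) ✓  (c2,p6) ✓  (c3,p2) ✓  (c3,p5) ✓  (c3,p7) ✓  (c4,p1) ✓  (c4,p4) ✓  (c4,p6) ✓  (c5,p2) ✓  (c5,p5) ✓  (c5,p6) ✓  (c5,p7) ✓  (c6,p1) ✓  (c6,p2) ✓  (c6,p3) ✓  (c6,p6) ✓
Every restrictor pair satisfies the scope.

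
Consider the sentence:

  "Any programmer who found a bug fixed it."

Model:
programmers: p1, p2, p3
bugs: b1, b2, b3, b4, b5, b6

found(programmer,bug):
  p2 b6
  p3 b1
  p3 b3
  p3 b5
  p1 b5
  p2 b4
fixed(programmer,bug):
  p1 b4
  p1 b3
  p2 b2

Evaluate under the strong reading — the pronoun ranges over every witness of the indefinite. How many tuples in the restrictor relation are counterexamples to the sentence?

6

"it" takes "a bug" as antecedent — a donkey pronoun bound across the clause boundary.
Strong reading: for every (p,b) with found(p,b), fixed(p,b).
Restrictor pairs: (p1,b5) ✗  (p2,b4) ✗  (p2,b6) ✗  (p3,b1) ✗  (p3,b3) ✗  (p3,b5) ✗
Counterexamples (restrictor pairs failing the scope): 6.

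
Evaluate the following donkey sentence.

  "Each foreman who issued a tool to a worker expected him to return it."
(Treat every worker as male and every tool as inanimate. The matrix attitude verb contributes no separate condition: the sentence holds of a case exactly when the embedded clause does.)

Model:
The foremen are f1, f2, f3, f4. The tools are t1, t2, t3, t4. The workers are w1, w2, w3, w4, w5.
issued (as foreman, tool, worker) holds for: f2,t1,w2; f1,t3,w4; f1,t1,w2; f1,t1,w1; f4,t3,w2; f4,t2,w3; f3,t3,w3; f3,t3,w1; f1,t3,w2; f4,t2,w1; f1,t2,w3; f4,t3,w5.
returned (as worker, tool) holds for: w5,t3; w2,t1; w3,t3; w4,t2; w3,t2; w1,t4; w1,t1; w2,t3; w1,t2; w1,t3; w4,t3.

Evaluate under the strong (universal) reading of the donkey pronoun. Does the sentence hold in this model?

"him" takes "a worker" as antecedent and "it" takes "a tool"; both are donkey pronouns co-varying with the restrictor.
Strong reading: for every (f,t,w) with issued(f,t,w), returned(w,t).
Restrictor triples: (f1,t1,w1)→returned(w1,t1) ✓  (f1,t1,w2)→returned(w2,t1) ✓  (f1,t2,w3)→returned(w3,t2) ✓  (f1,t3,w2)→returned(w2,t3) ✓  (f1,t3,w4)→returned(w4,t3) ✓  (f2,t1,w2)→returned(w2,t1) ✓  (f3,t3,w1)→returned(w1,t3) ✓  (f3,t3,w3)→returned(w3,t3) ✓  (f4,t2,w1)→returned(w1,t2) ✓  (f4,t2,w3)→returned(w3,t2) ✓  (f4,t3,w2)→returned(w2,t3) ✓  (f4,t3,w5)→returned(w5,t3) ✓
Every restrictor triple satisfies the scope.

True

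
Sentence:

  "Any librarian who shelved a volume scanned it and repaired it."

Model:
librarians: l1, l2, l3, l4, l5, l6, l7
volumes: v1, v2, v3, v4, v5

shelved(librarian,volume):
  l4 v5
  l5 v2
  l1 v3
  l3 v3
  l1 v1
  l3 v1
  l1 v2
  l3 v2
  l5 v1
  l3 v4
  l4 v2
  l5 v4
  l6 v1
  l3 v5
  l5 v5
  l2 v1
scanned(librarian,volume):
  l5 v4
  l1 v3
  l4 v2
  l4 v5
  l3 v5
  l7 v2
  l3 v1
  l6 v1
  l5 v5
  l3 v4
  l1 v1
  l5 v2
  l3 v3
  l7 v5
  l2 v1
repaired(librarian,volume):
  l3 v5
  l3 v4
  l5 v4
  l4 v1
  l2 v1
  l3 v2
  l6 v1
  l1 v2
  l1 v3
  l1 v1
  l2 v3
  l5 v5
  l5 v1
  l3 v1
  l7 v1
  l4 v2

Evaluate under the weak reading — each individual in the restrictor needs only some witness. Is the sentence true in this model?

"it" takes "a volume" as antecedent — a donkey pronoun bound across the clause boundary.
Weak reading: every librarian l with some shelved-volume has at least one shelved-volume v such that scanned(l,v) ∧ repaired(l,v).
Per librarian: l1:✓  l2:✓  l3:✓  l4:✓  l5:✓  l6:✓
Every librarian in the restrictor has a witness.

True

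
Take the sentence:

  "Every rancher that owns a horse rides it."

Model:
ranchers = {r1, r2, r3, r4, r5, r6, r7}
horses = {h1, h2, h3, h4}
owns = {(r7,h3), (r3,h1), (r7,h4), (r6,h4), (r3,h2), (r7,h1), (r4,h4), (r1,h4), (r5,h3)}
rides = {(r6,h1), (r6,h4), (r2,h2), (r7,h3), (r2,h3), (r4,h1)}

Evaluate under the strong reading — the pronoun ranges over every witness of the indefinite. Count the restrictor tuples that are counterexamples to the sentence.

7

"it" takes "a horse" as antecedent — a donkey pronoun bound across the clause boundary.
Strong reading: for every (r,h) with owns(r,h), rides(r,h).
Restrictor pairs: (r1,h4) ✗  (r3,h1) ✗  (r3,h2) ✗  (r4,h4) ✗  (r5,h3) ✗  (r6,h4) ✓  (r7,h1) ✗  (r7,h3) ✓  (r7,h4) ✗
Counterexamples (restrictor pairs failing the scope): 7.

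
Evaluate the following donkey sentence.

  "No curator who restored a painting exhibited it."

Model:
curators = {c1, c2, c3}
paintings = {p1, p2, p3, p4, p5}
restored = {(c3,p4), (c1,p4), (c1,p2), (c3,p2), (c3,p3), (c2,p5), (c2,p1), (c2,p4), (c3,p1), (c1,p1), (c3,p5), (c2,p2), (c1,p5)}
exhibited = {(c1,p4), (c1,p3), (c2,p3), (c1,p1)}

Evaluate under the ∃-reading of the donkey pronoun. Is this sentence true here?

"it" takes "a painting" as antecedent — a donkey pronoun bound across the clause boundary.
Truth condition: for no (c,p) with restored(c,p) does exhibited(c,p) hold.
Restrictor pairs — does the scope hold? (c1,p1):holds  (c1,p2):fails  (c1,p4):holds  (c1,p5):fails  (c2,p1):fails  (c2,p2):fails  (c2,p4):fails  (c2,p5):fails  (c3,p1):fails  (c3,p2):fails  (c3,p3):fails  (c3,p4):fails  (c3,p5):fails
Scope holds for 2 pair(s), so the sentence is false.

False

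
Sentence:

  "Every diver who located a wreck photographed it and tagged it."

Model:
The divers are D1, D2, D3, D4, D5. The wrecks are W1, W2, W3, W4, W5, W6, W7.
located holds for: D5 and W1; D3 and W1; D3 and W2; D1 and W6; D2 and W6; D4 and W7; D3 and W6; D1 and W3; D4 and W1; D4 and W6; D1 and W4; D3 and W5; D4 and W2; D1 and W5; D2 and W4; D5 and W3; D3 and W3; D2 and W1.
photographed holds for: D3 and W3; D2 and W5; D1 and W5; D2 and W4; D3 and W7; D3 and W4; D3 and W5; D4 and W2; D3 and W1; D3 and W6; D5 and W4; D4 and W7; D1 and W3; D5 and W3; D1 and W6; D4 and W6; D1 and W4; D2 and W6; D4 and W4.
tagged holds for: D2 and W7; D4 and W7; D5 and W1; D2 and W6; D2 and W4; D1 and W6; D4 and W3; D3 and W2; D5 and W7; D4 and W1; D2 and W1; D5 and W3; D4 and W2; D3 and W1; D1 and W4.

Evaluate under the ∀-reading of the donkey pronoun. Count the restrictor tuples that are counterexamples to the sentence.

10

"it" takes "a wreck" as antecedent — a donkey pronoun bound across the clause boundary.
Strong reading: for every (d,w) with located(d,w), photographed(d,w) ∧ tagged(d,w).
Restrictor pairs: (D1,W3) ✗  (D1,W4) ✓  (D1,W5) ✗  (D1,W6) ✓  (D2,W1) ✗  (D2,W4) ✓  (D2,W6) ✓  (D3,W1) ✓  (D3,W2) ✗  (D3,W3) ✗  (D3,W5) ✗  (D3,W6) ✗  (D4,W1) ✗  (D4,W2) ✓  (D4,W6) ✗  (D4,W7) ✓  (D5,W1) ✗  (D5,W3) ✓
Counterexamples (restrictor pairs failing the scope): 10.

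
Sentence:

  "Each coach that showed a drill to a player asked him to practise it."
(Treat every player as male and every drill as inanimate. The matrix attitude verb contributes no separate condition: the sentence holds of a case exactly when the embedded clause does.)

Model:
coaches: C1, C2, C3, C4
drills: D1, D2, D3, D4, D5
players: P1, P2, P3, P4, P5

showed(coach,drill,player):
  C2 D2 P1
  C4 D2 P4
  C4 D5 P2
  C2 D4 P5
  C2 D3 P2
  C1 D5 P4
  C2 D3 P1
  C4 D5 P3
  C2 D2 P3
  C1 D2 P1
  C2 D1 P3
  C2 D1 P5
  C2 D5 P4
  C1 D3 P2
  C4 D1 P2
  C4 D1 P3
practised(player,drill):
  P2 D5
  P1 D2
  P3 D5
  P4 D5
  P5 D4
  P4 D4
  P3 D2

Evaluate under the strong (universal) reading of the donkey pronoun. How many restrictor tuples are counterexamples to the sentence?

8

"him" takes "a player" as antecedent and "it" takes "a drill"; both are donkey pronouns co-varying with the restrictor.
Strong reading: for every (c,d,p) with showed(c,d,p), practised(p,d).
Restrictor triples: (C1,D2,P1)→practised(P1,D2) ✓  (C1,D3,P2)→practised(P2,D3) ✗  (C1,D5,P4)→practised(P4,D5) ✓  (C2,D1,P3)→practised(P3,D1) ✗  (C2,D1,P5)→practised(P5,D1) ✗  (C2,D2,P1)→practised(P1,D2) ✓  (C2,D2,P3)→practised(P3,D2) ✓  (C2,D3,P1)→practised(P1,D3) ✗  (C2,D3,P2)→practised(P2,D3) ✗  (C2,D4,P5)→practised(P5,D4) ✓  (C2,D5,P4)→practised(P4,D5) ✓  (C4,D1,P2)→practised(P2,D1) ✗  (C4,D1,P3)→practised(P3,D1) ✗  (C4,D2,P4)→practised(P4,D2) ✗  (C4,D5,P2)→practised(P2,D5) ✓  (C4,D5,P3)→practised(P3,D5) ✓
Counterexamples (restrictor triples failing the scope): 8.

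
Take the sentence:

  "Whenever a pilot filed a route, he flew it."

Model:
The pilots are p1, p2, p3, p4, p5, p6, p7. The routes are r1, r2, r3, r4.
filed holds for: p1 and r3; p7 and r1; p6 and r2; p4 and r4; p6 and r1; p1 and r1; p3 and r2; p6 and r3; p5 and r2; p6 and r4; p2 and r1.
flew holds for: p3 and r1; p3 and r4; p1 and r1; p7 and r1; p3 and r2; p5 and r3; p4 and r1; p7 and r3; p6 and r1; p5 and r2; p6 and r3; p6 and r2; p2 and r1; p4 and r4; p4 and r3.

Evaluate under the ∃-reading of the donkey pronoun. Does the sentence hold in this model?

"it" takes "a route" as antecedent — a donkey pronoun bound across the clause boundary.
Weak reading: every pilot p with some filed-route has at least one filed-route r such that flew(p,r).
Per pilot: p1:✓  p2:✓  p3:✓  p4:✓  p5:✓  p6:✓  p7:✓
Every pilot in the restrictor has a witness.

True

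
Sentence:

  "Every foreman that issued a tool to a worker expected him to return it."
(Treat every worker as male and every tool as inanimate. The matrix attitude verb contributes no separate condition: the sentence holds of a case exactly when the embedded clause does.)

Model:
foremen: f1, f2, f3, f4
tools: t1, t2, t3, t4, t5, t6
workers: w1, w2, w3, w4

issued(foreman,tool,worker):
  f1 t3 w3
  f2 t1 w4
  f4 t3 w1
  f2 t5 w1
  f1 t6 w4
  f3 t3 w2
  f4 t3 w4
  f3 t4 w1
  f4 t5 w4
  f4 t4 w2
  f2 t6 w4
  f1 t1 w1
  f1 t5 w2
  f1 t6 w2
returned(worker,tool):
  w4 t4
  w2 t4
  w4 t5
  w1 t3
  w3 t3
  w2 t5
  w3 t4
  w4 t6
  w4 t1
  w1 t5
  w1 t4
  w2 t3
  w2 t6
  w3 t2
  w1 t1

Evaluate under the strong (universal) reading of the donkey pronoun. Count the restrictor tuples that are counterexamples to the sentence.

1

"him" takes "a worker" as antecedent and "it" takes "a tool"; both are donkey pronouns co-varying with the restrictor.
Strong reading: for every (f,t,w) with issued(f,t,w), returned(w,t).
Restrictor triples: (f1,t1,w1)→returned(w1,t1) ✓  (f1,t3,w3)→returned(w3,t3) ✓  (f1,t5,w2)→returned(w2,t5) ✓  (f1,t6,w2)→returned(w2,t6) ✓  (f1,t6,w4)→returned(w4,t6) ✓  (f2,t1,w4)→returned(w4,t1) ✓  (f2,t5,w1)→returned(w1,t5) ✓  (f2,t6,w4)→returned(w4,t6) ✓  (f3,t3,w2)→returned(w2,t3) ✓  (f3,t4,w1)→returned(w1,t4) ✓  (f4,t3,w1)→returned(w1,t3) ✓  (f4,t3,w4)→returned(w4,t3) ✗  (f4,t4,w2)→returned(w2,t4) ✓  (f4,t5,w4)→returned(w4,t5) ✓
Counterexamples (restrictor triples failing the scope): 1.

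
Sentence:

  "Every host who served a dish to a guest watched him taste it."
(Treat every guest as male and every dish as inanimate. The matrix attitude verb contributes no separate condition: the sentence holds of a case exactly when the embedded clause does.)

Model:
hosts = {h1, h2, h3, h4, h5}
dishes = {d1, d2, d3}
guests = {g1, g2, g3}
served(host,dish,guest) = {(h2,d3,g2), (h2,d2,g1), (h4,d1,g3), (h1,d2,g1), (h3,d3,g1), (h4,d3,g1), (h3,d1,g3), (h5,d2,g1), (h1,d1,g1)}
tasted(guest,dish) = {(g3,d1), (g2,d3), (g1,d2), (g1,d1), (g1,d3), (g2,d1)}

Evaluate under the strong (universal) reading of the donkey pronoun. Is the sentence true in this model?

"him" takes "a guest" as antecedent and "it" takes "a dish"; both are donkey pronouns co-varying with the restrictor.
Strong reading: for every (h,d,g) with served(h,d,g), tasted(g,d).
Restrictor triples: (h1,d1,g1)→tasted(g1,d1) ✓  (h1,d2,g1)→tasted(g1,d2) ✓  (h2,d2,g1)→tasted(g1,d2) ✓  (h2,d3,g2)→tasted(g2,d3) ✓  (h3,d1,g3)→tasted(g3,d1) ✓  (h3,d3,g1)→tasted(g1,d3) ✓  (h4,d1,g3)→tasted(g3,d1) ✓  (h4,d3,g1)→tasted(g1,d3) ✓  (h5,d2,g1)→tasted(g1,d2) ✓
Every restrictor triple satisfies the scope.

True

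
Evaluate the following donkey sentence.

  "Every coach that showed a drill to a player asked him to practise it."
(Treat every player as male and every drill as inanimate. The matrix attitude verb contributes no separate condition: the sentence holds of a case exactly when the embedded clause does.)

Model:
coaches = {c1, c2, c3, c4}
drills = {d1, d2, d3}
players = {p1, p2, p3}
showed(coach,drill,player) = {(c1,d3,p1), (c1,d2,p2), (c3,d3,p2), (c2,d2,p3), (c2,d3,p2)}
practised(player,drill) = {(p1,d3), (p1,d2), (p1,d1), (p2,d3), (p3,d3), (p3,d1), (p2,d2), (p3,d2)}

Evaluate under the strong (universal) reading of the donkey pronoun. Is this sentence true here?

True

"him" takes "a player" as antecedent and "it" takes "a drill"; both are donkey pronouns co-varying with the restrictor.
Strong reading: for every (c,d,p) with showed(c,d,p), practised(p,d).
Restrictor triples: (c1,d2,p2)→practised(p2,d2) ✓  (c1,d3,p1)→practised(p1,d3) ✓  (c2,d2,p3)→practised(p3,d2) ✓  (c2,d3,p2)→practised(p2,d3) ✓  (c3,d3,p2)→practised(p2,d3) ✓
Every restrictor triple satisfies the scope.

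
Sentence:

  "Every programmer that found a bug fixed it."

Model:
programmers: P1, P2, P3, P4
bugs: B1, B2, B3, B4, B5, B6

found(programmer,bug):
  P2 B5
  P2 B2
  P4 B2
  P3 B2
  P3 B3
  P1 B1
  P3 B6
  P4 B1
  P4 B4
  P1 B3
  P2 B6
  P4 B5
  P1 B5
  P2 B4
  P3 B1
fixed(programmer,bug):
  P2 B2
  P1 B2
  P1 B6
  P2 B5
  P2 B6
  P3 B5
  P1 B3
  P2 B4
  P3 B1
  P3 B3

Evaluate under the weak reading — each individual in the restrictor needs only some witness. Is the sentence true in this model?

"it" takes "a bug" as antecedent — a donkey pronoun bound across the clause boundary.
Weak reading: every programmer p with some found-bug has at least one found-bug b such that fixed(p,b).
Per programmer: P1:✓  P2:✓  P3:✓  P4:✗
P4 has no witness among its found-bugs.

False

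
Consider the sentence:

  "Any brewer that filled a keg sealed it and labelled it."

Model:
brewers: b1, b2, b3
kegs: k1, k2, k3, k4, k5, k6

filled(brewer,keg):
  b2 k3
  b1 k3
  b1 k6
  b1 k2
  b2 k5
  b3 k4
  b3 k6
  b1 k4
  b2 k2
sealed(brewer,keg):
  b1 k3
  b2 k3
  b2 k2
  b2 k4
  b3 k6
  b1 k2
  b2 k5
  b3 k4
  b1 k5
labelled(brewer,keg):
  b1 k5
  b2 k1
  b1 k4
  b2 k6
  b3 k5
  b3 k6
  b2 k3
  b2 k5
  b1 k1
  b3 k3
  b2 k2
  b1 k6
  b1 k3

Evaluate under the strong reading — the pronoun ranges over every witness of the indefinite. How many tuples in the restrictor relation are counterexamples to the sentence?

4

"it" takes "a keg" as antecedent — a donkey pronoun bound across the clause boundary.
Strong reading: for every (b,k) with filled(b,k), sealed(b,k) ∧ labelled(b,k).
Restrictor pairs: (b1,k2) ✗  (b1,k3) ✓  (b1,k4) ✗  (b1,k6) ✗  (b2,k2) ✓  (b2,k3) ✓  (b2,k5) ✓  (b3,k4) ✗  (b3,k6) ✓
Counterexamples (restrictor pairs failing the scope): 4.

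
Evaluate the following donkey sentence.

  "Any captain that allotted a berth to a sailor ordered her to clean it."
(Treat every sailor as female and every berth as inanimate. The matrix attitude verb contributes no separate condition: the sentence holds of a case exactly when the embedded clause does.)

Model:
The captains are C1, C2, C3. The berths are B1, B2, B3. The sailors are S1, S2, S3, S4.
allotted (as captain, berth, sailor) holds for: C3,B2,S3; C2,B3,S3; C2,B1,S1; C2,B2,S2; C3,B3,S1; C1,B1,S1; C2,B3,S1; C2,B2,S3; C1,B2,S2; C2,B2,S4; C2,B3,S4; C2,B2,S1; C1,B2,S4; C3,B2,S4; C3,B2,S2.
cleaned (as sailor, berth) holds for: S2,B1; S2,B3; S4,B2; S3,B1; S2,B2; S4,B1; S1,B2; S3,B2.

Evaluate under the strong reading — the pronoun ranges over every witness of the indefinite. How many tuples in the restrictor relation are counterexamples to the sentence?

"her" takes "a sailor" as antecedent and "it" takes "a berth"; both are donkey pronouns co-varying with the restrictor.
Strong reading: for every (c,b,s) with allotted(c,b,s), cleaned(s,b).
Restrictor triples: (C1,B1,S1)→cleaned(S1,B1) ✗  (C1,B2,S2)→cleaned(S2,B2) ✓  (C1,B2,S4)→cleaned(S4,B2) ✓  (C2,B1,S1)→cleaned(S1,B1) ✗  (C2,B2,S1)→cleaned(S1,B2) ✓  (C2,B2,S2)→cleaned(S2,B2) ✓  (C2,B2,S3)→cleaned(S3,B2) ✓  (C2,B2,S4)→cleaned(S4,B2) ✓  (C2,B3,S1)→cleaned(S1,B3) ✗  (C2,B3,S3)→cleaned(S3,B3) ✗  (C2,B3,S4)→cleaned(S4,B3) ✗  (C3,B2,S2)→cleaned(S2,B2) ✓  (C3,B2,S3)→cleaned(S3,B2) ✓  (C3,B2,S4)→cleaned(S4,B2) ✓  (C3,B3,S1)→cleaned(S1,B3) ✗
Counterexamples (restrictor triples failing the scope): 6.

6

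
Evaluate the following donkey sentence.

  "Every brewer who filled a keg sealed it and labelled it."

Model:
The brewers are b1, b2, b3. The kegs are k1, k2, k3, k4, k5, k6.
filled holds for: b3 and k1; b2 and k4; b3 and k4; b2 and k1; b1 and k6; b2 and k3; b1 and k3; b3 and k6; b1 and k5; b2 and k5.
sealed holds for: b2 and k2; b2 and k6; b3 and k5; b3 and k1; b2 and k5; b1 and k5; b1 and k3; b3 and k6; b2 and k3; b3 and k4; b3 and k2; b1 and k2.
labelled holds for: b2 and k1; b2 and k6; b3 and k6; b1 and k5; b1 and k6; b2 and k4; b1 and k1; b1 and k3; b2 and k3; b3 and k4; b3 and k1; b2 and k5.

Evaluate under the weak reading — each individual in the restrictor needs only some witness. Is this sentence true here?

"it" takes "a keg" as antecedent — a donkey pronoun bound across the clause boundary.
Weak reading: every brewer b with some filled-keg has at least one filled-keg k such that sealed(b,k) ∧ labelled(b,k).
Per brewer: b1:✓  b2:✓  b3:✓
Every brewer in the restrictor has a witness.

True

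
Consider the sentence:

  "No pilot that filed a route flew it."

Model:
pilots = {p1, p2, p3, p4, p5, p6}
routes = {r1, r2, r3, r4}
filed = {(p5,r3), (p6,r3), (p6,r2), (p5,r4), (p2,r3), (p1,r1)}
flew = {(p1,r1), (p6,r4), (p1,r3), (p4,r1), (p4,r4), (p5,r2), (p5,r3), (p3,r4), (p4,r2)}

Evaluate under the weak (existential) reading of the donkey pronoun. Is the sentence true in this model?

"it" takes "a route" as antecedent — a donkey pronoun bound across the clause boundary.
Truth condition: for no (p,r) with filed(p,r) does flew(p,r) hold.
Restrictor pairs — does the scope hold? (p1,r1):holds  (p2,r3):fails  (p5,r3):holds  (p5,r4):fails  (p6,r2):fails  (p6,r3):fails
Scope holds for 2 pair(s), so the sentence is false.

False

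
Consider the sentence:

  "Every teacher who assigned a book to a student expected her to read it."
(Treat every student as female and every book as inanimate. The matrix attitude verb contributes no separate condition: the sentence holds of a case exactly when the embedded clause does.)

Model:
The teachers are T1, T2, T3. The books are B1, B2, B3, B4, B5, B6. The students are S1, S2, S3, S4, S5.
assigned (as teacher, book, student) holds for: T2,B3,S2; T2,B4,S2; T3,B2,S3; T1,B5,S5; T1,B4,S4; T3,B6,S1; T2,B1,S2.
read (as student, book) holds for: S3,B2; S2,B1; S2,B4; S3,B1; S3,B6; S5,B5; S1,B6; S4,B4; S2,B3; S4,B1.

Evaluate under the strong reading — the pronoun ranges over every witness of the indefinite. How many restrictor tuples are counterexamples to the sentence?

0

"her" takes "a student" as antecedent and "it" takes "a book"; both are donkey pronouns co-varying with the restrictor.
Strong reading: for every (t,b,s) with assigned(t,b,s), read(s,b).
Restrictor triples: (T1,B4,S4)→read(S4,B4) ✓  (T1,B5,S5)→read(S5,B5) ✓  (T2,B1,S2)→read(S2,B1) ✓  (T2,B3,S2)→read(S2,B3) ✓  (T2,B4,S2)→read(S2,B4) ✓  (T3,B2,S3)→read(S3,B2) ✓  (T3,B6,S1)→read(S1,B6) ✓
Counterexamples (restrictor triples failing the scope): 0.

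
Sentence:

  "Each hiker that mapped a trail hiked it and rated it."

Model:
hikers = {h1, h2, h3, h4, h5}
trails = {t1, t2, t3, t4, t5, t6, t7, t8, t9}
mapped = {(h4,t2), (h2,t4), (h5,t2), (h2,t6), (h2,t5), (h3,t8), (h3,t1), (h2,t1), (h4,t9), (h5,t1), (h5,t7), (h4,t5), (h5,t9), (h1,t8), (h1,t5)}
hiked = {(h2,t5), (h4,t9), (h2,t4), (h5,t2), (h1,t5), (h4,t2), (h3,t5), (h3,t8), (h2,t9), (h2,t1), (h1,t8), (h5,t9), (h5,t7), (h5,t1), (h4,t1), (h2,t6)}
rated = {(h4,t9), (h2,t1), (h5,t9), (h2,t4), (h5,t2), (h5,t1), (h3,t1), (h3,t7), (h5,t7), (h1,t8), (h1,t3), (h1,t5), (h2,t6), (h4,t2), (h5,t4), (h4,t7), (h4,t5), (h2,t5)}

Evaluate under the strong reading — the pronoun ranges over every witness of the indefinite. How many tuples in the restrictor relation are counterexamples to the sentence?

"it" takes "a trail" as antecedent — a donkey pronoun bound across the clause boundary.
Strong reading: for every (h,t) with mapped(h,t), hiked(h,t) ∧ rated(h,t).
Restrictor pairs: (h1,t5) ✓  (h1,t8) ✓  (h2,t1) ✓  (h2,t4) ✓  (h2,t5) ✓  (h2,t6) ✓  (h3,t1) ✗  (h3,t8) ✗  (h4,t2) ✓  (h4,t5) ✗  (h4,t9) ✓  (h5,t1) ✓  (h5,t2) ✓  (h5,t7) ✓  (h5,t9) ✓
Counterexamples (restrictor pairs failing the scope): 3.

3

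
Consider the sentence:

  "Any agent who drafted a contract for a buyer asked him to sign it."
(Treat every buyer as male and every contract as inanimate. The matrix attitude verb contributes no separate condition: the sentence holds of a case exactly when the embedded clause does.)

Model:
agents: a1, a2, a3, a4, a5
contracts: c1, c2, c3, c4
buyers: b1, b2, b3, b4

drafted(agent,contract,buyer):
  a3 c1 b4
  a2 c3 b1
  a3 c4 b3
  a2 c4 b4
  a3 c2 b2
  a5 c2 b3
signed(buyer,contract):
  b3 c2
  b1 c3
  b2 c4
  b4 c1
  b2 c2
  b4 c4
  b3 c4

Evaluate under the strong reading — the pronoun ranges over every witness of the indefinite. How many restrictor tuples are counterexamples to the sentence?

"him" takes "a buyer" as antecedent and "it" takes "a contract"; both are donkey pronouns co-varying with the restrictor.
Strong reading: for every (a,c,b) with drafted(a,c,b), signed(b,c).
Restrictor triples: (a2,c3,b1)→signed(b1,c3) ✓  (a2,c4,b4)→signed(b4,c4) ✓  (a3,c1,b4)→signed(b4,c1) ✓  (a3,c2,b2)→signed(b2,c2) ✓  (a3,c4,b3)→signed(b3,c4) ✓  (a5,c2,b3)→signed(b3,c2) ✓
Counterexamples (restrictor triples failing the scope): 0.

0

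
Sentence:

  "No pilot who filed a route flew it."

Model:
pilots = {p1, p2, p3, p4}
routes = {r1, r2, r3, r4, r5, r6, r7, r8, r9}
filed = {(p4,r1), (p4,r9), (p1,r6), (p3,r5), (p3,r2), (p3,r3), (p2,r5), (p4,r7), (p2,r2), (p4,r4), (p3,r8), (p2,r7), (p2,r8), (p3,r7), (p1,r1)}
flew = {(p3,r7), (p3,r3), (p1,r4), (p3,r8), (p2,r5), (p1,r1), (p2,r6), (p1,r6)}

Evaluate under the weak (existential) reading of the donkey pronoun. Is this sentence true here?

False

"it" takes "a route" as antecedent — a donkey pronoun bound across the clause boundary.
Truth condition: for no (p,r) with filed(p,r) does flew(p,r) hold.
Restrictor pairs — does the scope hold? (p1,r1):holds  (p1,r6):holds  (p2,r2):fails  (p2,r5):holds  (p2,r7):fails  (p2,r8):fails  (p3,r2):fails  (p3,r3):holds  (p3,r5):fails  (p3,r7):holds  (p3,r8):holds  (p4,r1):fails  (p4,r4):fails  (p4,r7):fails  (p4,r9):fails
Scope holds for 6 pair(s), so the sentence is false.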